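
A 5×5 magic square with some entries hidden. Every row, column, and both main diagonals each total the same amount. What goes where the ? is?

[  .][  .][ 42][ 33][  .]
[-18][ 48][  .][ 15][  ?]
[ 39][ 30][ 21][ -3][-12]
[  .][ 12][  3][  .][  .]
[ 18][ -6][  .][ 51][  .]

6

Row 3 is complete and sums to 75; that is the magic constant.
Column 2 needs 75; the known cells sum to 84, so (1,2) = -9.
From column 4, 75 − (33 + 15 + (-3) + 51) gives (4,4) = -21.
Anti-diagonal: 15 + 21 + 12 + 18 + ? = 75, so (1,5) = 9.
Row 1: -9 + 42 + 33 + 9 + ? = 75, so (1,1) = 0.
Column 1 must total 75; the given cells sum to 39, so (4,1) = 36.
Main diagonal needs 75; the known cells sum to 48, so (5,5) = 27.
Row 4: 36 + 12 + 3 + (-21) + ? = 75, so (4,5) = 45.
From row 5, 75 − (18 + (-6) + 51 + 27) gives (5,3) = -15.
Column 3 needs 75; the known cells sum to 51, so (2,3) = 24.
Using column 5: 9 + (-12) + 45 + 27 + ? → (2,5) = 75 − 69 = 6.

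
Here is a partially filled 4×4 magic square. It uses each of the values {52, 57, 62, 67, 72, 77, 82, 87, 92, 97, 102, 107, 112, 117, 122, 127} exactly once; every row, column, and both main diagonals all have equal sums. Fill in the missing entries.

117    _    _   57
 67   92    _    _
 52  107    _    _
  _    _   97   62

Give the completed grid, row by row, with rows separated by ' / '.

117 82 102 57 / 67 92 72 127 / 52 107 87 112 / 122 77 97 62

The 16 entries sum to 1432, so each line sums to 1432/4 = 358.
Column 1: 117 + 67 + 52 + ? = 358, so (4,1) = 122.
Main diagonal: 117 + 92 + 62 + ? = 358, so (3,3) = 87.
Anti-diagonal: 57 + 107 + 122 + ? = 358, so (2,3) = 72.
Row 2 needs 358; the known cells sum to 231, so (2,4) = 127.
Row 3 must total 358; the given cells sum to 246, so (3,4) = 112.
Using row 4: 122 + 97 + 62 + ? → (4,2) = 358 − 281 = 77.
The remaining cell in column 2 is (1,2) = 358 − 276 = 82.
Using column 3: 72 + 87 + 97 + ? → (1,3) = 358 − 256 = 102.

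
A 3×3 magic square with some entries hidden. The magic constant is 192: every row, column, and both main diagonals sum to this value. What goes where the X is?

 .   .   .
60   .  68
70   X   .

From row 2, 192 − (60 + 68) gives (2,2) = 64.
From column 1, 192 − (60 + 70) gives (1,1) = 62.
From main diagonal, 192 − (62 + 64) gives (3,3) = 66.
Anti-diagonal must total 192; the given cells sum to 134, so (1,3) = 58.
Using row 1: 62 + 58 + ? → (1,2) = 192 − 120 = 72.
Row 3 needs 192; the known cells sum to 136, so (3,2) = 56.

56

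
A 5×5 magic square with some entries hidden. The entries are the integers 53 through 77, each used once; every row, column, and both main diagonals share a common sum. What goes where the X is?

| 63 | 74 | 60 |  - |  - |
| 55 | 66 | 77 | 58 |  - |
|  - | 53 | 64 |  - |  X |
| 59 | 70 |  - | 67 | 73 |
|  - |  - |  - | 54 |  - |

61

The entries are 53 through 77, which sum to 1625, so each line sums to 1625/5 = 325.
Row 2 must total 325; the given cells sum to 256, so (2,5) = 69.
Row 4 must total 325; the given cells sum to 269, so (4,3) = 56.
Column 2 needs 325; the known cells sum to 263, so (5,2) = 62.
The remaining cell in column 3 is (5,3) = 325 − 257 = 68.
Using main diagonal: 63 + 66 + 64 + 67 + ? → (5,5) = 325 − 260 = 65.
Using row 5: 62 + 68 + 54 + 65 + ? → (5,1) = 325 − 249 = 76.
Column 1 needs 325; the known cells sum to 253, so (3,1) = 72.
The remaining cell in anti-diagonal is (1,5) = 325 − 268 = 57.
Row 1: 63 + 74 + 60 + 57 + ? = 325, so (1,4) = 71.
Column 4: 71 + 58 + 67 + 54 + ? = 325, so (3,4) = 75.
Column 5 needs 325; the known cells sum to 264, so (3,5) = 61.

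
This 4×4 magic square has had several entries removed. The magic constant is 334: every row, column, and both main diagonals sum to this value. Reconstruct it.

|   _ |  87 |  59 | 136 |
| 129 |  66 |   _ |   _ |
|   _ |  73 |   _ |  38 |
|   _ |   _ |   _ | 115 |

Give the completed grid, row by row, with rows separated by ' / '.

52 87 59 136 / 129 66 94 45 / 122 73 101 38 / 31 108 80 115

Row 1 must total 334; the given cells sum to 282, so (1,1) = 52.
Column 2: 87 + 66 + 73 + ? = 334, so (4,2) = 108.
The remaining cell in column 4 is (2,4) = 334 − 289 = 45.
From main diagonal, 334 − (52 + 66 + 115) gives (3,3) = 101.
From row 2, 334 − (129 + 66 + 45) gives (2,3) = 94.
From row 3, 334 − (73 + 101 + 38) gives (3,1) = 122.
Column 1 must total 334; the given cells sum to 303, so (4,1) = 31.
From column 3, 334 − (59 + 94 + 101) gives (4,3) = 80.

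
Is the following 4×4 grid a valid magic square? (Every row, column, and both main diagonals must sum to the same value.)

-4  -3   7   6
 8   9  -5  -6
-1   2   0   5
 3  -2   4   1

Yes

Row 1: -4 + (-3) + 7 + 6 = 6.
Row 2: 8 + 9 + (-5) + (-6) = 6.
Row 3: -1 + 2 + 0 + 5 = 6.
Row 4: 3 + (-2) + 4 + 1 = 6.
Column 1: -4 + 8 + (-1) + 3 = 6.
Column 2: -3 + 9 + 2 + (-2) = 6.
Column 3: 7 + (-5) + 0 + 4 = 6.
Column 4: 6 + (-6) + 5 + 1 = 6.
Main diagonal: -4 + 9 + 0 + 1 = 6.
Anti-diagonal: 6 + (-5) + 2 + 3 = 6.
All lines sum to 6.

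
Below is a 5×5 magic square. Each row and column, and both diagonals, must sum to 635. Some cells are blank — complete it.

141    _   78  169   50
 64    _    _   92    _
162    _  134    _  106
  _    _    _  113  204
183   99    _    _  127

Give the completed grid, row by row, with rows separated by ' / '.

141 197 78 169 50 / 64 120 211 92 148 / 162 43 134 190 106 / 85 176 57 113 204 / 183 99 155 71 127

From row 1, 635 − (141 + 78 + 169 + 50) gives (1,2) = 197.
Column 1 needs 635; the known cells sum to 550, so (4,1) = 85.
Column 5 needs 635; the known cells sum to 487, so (2,5) = 148.
From main diagonal, 635 − (141 + 134 + 113 + 127) gives (2,2) = 120.
The remaining cell in anti-diagonal is (4,2) = 635 − 459 = 176.
Using row 2: 64 + 120 + 92 + 148 + ? → (2,3) = 635 − 424 = 211.
From row 4, 635 − (85 + 176 + 113 + 204) gives (4,3) = 57.
Using column 2: 197 + 120 + 176 + 99 + ? → (3,2) = 635 − 592 = 43.
Column 3: 78 + 211 + 134 + 57 + ? = 635, so (5,3) = 155.
The remaining cell in row 3 is (3,4) = 635 − 445 = 190.
Row 5: 183 + 99 + 155 + 127 + ? = 635, so (5,4) = 71.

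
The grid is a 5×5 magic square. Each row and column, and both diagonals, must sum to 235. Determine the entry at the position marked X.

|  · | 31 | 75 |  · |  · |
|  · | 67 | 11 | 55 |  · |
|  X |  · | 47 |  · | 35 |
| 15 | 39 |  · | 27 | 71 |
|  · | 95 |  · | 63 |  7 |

Using row 4: 15 + 39 + 27 + 71 + ? → (4,3) = 235 − 152 = 83.
Column 2 must total 235; the given cells sum to 232, so (3,2) = 3.
Column 3 needs 235; the known cells sum to 216, so (5,3) = 19.
The remaining cell in main diagonal is (1,1) = 235 − 148 = 87.
The remaining cell in row 5 is (5,1) = 235 − 184 = 51.
From anti-diagonal, 235 − (55 + 47 + 39 + 51) gives (1,5) = 43.
Row 1: 87 + 31 + 75 + 43 + ? = 235, so (1,4) = -1.
Column 4 must total 235; the given cells sum to 144, so (3,4) = 91.
Column 5 needs 235; the known cells sum to 156, so (2,5) = 79.
Row 2: 67 + 11 + 55 + 79 + ? = 235, so (2,1) = 23.
Row 3 needs 235; the known cells sum to 176, so (3,1) = 59.

59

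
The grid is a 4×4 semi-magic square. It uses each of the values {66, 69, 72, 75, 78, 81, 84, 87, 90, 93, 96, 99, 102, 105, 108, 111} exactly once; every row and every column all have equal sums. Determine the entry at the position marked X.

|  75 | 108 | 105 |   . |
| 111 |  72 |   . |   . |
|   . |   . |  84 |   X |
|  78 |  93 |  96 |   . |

The 16 entries sum to 1416, so each line sums to 1416/4 = 354.
Row 1: 75 + 108 + 105 + ? = 354, so (1,4) = 66.
Row 4 must total 354; the given cells sum to 267, so (4,4) = 87.
Column 1: 75 + 111 + 78 + ? = 354, so (3,1) = 90.
From column 2, 354 − (108 + 72 + 93) gives (3,2) = 81.
The remaining cell in column 3 is (2,3) = 354 − 285 = 69.
Row 2: 111 + 72 + 69 + ? = 354, so (2,4) = 102.
From row 3, 354 − (90 + 81 + 84) gives (3,4) = 99.

99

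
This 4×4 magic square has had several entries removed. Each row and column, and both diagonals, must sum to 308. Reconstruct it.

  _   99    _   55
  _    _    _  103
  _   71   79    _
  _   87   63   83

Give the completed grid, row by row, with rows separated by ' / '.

95 99 59 55 / 47 51 107 103 / 91 71 79 67 / 75 87 63 83

Row 4: 87 + 63 + 83 + ? = 308, so (4,1) = 75.
From column 2, 308 − (99 + 71 + 87) gives (2,2) = 51.
Column 4: 55 + 103 + 83 + ? = 308, so (3,4) = 67.
Using main diagonal: 51 + 79 + 83 + ? → (1,1) = 308 − 213 = 95.
Anti-diagonal: 55 + 71 + 75 + ? = 308, so (2,3) = 107.
From row 1, 308 − (95 + 99 + 55) gives (1,3) = 59.
From row 2, 308 − (51 + 107 + 103) gives (2,1) = 47.
Using row 3: 71 + 79 + 67 + ? → (3,1) = 308 − 217 = 91.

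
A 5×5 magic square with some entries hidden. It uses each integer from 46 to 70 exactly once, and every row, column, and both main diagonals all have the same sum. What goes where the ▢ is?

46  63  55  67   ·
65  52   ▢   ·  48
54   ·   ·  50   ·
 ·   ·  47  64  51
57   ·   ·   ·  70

69

The entries are 46 through 70, which sum to 1450, so each line sums to 1450/5 = 290.
Row 1 must total 290; the given cells sum to 231, so (1,5) = 59.
Column 1 must total 290; the given cells sum to 222, so (4,1) = 68.
Column 5: 59 + 48 + 51 + 70 + ? = 290, so (3,5) = 62.
From main diagonal, 290 − (46 + 52 + 64 + 70) gives (3,3) = 58.
Row 3 must total 290; the given cells sum to 224, so (3,2) = 66.
Using row 4: 68 + 47 + 64 + 51 + ? → (4,2) = 290 − 230 = 60.
Column 2 must total 290; the given cells sum to 241, so (5,2) = 49.
The remaining cell in anti-diagonal is (2,4) = 290 − 234 = 56.
From row 2, 290 − (65 + 52 + 56 + 48) gives (2,3) = 69.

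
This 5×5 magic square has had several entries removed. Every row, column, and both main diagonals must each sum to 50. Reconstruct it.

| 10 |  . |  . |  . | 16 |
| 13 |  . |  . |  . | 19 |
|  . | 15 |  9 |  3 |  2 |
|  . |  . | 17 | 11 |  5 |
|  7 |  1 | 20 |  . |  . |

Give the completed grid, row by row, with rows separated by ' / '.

10 4 -2 22 16 / 13 12 6 0 19 / 21 15 9 3 2 / -1 18 17 11 5 / 7 1 20 14 8

Row 3: 15 + 9 + 3 + 2 + ? = 50, so (3,1) = 21.
From column 1, 50 − (10 + 13 + 21 + 7) gives (4,1) = -1.
Column 5: 16 + 19 + 2 + 5 + ? = 50, so (5,5) = 8.
The remaining cell in main diagonal is (2,2) = 50 − 38 = 12.
The remaining cell in row 4 is (4,2) = 50 − 32 = 18.
The remaining cell in row 5 is (5,4) = 50 − 36 = 14.
The remaining cell in column 2 is (1,2) = 50 − 46 = 4.
Using anti-diagonal: 16 + 9 + 18 + 7 + ? → (2,4) = 50 − 50 = 0.
Row 2 must total 50; the given cells sum to 44, so (2,3) = 6.
Column 3 must total 50; the given cells sum to 52, so (1,3) = -2.
The remaining cell in column 4 is (1,4) = 50 − 28 = 22.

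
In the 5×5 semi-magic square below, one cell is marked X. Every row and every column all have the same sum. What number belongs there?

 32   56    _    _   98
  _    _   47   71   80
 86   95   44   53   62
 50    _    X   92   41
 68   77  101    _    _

83

Row 3 is complete and sums to 340; that is the magic constant.
From column 1, 340 − (32 + 86 + 50 + 68) gives (2,1) = 104.
Column 5: 98 + 80 + 62 + 41 + ? = 340, so (5,5) = 59.
The remaining cell in row 2 is (2,2) = 340 − 302 = 38.
The remaining cell in row 5 is (5,4) = 340 − 305 = 35.
From column 2, 340 − (56 + 38 + 95 + 77) gives (4,2) = 74.
Column 4: 71 + 53 + 92 + 35 + ? = 340, so (1,4) = 89.
The remaining cell in row 1 is (1,3) = 340 − 275 = 65.
From row 4, 340 − (50 + 74 + 92 + 41) gives (4,3) = 83.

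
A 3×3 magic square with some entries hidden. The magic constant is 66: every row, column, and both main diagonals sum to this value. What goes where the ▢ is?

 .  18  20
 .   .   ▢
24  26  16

Row 1 must total 66; the given cells sum to 38, so (1,1) = 28.
The remaining cell in column 1 is (2,1) = 66 − 52 = 14.
Using column 2: 18 + 26 + ? → (2,2) = 66 − 44 = 22.
Column 3: 20 + 16 + ? = 66, so (2,3) = 30.

30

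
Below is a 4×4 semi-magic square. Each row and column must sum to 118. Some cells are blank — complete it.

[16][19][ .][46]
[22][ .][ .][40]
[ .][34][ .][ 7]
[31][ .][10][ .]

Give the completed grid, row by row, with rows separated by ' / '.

The remaining cell in row 1 is (1,3) = 118 − 81 = 37.
The remaining cell in column 1 is (3,1) = 118 − 69 = 49.
The remaining cell in column 4 is (4,4) = 118 − 93 = 25.
The remaining cell in row 3 is (3,3) = 118 − 90 = 28.
From row 4, 118 − (31 + 10 + 25) gives (4,2) = 52.
Column 2 needs 118; the known cells sum to 105, so (2,2) = 13.
Column 3 needs 118; the known cells sum to 75, so (2,3) = 43.

16 19 37 46 / 22 13 43 40 / 49 34 28 7 / 31 52 10 25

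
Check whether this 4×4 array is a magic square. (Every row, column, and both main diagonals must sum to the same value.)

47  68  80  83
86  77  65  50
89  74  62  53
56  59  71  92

Row 1: 47 + 68 + 80 + 83 = 278.
Row 2: 86 + 77 + 65 + 50 = 278.
Row 3: 89 + 74 + 62 + 53 = 278.
Row 4: 56 + 59 + 71 + 92 = 278.
Column 1: 47 + 86 + 89 + 56 = 278.
Column 2: 68 + 77 + 74 + 59 = 278.
Column 3: 80 + 65 + 62 + 71 = 278.
Column 4: 83 + 50 + 53 + 92 = 278.
Main diagonal: 47 + 77 + 62 + 92 = 278.
Anti-diagonal: 83 + 65 + 74 + 56 = 278.
All lines sum to 278.

Yes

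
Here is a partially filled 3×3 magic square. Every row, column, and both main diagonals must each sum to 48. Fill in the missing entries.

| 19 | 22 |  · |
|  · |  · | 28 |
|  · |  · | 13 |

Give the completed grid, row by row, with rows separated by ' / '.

Row 1 needs 48; the known cells sum to 41, so (1,3) = 7.
The remaining cell in main diagonal is (2,2) = 48 − 32 = 16.
Anti-diagonal: 7 + 16 + ? = 48, so (3,1) = 25.
The remaining cell in row 2 is (2,1) = 48 − 44 = 4.
Row 3 must total 48; the given cells sum to 38, so (3,2) = 10.

19 22 7 / 4 16 28 / 25 10 13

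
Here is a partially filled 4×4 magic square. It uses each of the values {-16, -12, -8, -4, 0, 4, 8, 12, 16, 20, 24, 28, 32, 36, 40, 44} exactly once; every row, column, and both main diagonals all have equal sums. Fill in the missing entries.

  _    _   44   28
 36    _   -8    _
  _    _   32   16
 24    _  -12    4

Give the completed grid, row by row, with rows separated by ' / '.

0 -16 44 28 / 36 20 -8 8 / -4 12 32 16 / 24 40 -12 4

The 16 entries sum to 224, so each line sums to 224/4 = 56.
Row 4: 24 + (-12) + 4 + ? = 56, so (4,2) = 40.
From column 4, 56 − (28 + 16 + 4) gives (2,4) = 8.
Anti-diagonal: 28 + (-8) + 24 + ? = 56, so (3,2) = 12.
The remaining cell in row 2 is (2,2) = 56 − 36 = 20.
Using row 3: 12 + 32 + 16 + ? → (3,1) = 56 − 60 = -4.
From column 1, 56 − (36 + (-4) + 24) gives (1,1) = 0.
From column 2, 56 − (20 + 12 + 40) gives (1,2) = -16.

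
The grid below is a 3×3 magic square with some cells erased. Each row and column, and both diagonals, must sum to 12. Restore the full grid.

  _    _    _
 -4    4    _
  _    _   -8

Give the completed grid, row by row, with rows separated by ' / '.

16 -12 8 / -4 4 12 / 0 20 -8

Using row 2: -4 + 4 + ? → (2,3) = 12 − 0 = 12.
Using column 3: 12 + (-8) + ? → (1,3) = 12 − 4 = 8.
Main diagonal: 4 + (-8) + ? = 12, so (1,1) = 16.
Using anti-diagonal: 8 + 4 + ? → (3,1) = 12 − 12 = 0.
Using row 1: 16 + 8 + ? → (1,2) = 12 − 24 = -12.
Row 3 needs 12; the known cells sum to -8, so (3,2) = 20.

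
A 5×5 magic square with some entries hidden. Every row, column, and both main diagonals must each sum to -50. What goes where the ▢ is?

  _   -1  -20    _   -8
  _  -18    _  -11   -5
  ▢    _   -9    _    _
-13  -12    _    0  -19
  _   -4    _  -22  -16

Row 4 must total -50; the given cells sum to -44, so (4,3) = -6.
Column 2: -1 + (-18) + (-12) + (-4) + ? = -50, so (3,2) = -15.
Column 5 must total -50; the given cells sum to -48, so (3,5) = -2.
The remaining cell in main diagonal is (1,1) = -50 − (-43) = -7.
The remaining cell in anti-diagonal is (5,1) = -50 − (-40) = -10.
Row 1 must total -50; the given cells sum to -36, so (1,4) = -14.
The remaining cell in row 5 is (5,3) = -50 − (-52) = 2.
Column 3 needs -50; the known cells sum to -33, so (2,3) = -17.
Using column 4: -14 + (-11) + 0 + (-22) + ? → (3,4) = -50 − (-47) = -3.
The remaining cell in row 2 is (2,1) = -50 − (-51) = 1.
Row 3: -15 + (-9) + (-3) + (-2) + ? = -50, so (3,1) = -21.

-21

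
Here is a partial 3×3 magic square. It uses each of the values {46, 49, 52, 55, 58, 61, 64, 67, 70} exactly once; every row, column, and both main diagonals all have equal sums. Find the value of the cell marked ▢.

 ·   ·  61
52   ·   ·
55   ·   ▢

49

The 9 entries sum to 522, so each line sums to 522/3 = 174.
Column 1: 52 + 55 + ? = 174, so (1,1) = 67.
Using anti-diagonal: 61 + 55 + ? → (2,2) = 174 − 116 = 58.
From row 1, 174 − (67 + 61) gives (1,2) = 46.
The remaining cell in row 2 is (2,3) = 174 − 110 = 64.
From column 2, 174 − (46 + 58) gives (3,2) = 70.
Column 3: 61 + 64 + ? = 174, so (3,3) = 49.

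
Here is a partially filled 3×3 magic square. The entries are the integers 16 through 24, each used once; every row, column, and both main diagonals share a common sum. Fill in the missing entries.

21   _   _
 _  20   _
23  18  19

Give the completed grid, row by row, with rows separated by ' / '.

21 22 17 / 16 20 24 / 23 18 19

The entries are 16 through 24, which sum to 180, so each line sums to 180/3 = 60.
Column 1 needs 60; the known cells sum to 44, so (2,1) = 16.
Using column 2: 20 + 18 + ? → (1,2) = 60 − 38 = 22.
Anti-diagonal must total 60; the given cells sum to 43, so (1,3) = 17.
Row 2: 16 + 20 + ? = 60, so (2,3) = 24.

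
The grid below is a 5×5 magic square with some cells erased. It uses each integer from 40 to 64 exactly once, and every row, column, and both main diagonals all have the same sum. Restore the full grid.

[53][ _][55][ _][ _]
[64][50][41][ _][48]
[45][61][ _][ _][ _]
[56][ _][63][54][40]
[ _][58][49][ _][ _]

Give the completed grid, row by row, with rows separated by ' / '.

The entries are 40 through 64, which sum to 1300, so each line sums to 1300/5 = 260.
The remaining cell in row 2 is (2,4) = 260 − 203 = 57.
Row 4 must total 260; the given cells sum to 213, so (4,2) = 47.
The remaining cell in column 1 is (5,1) = 260 − 218 = 42.
The remaining cell in column 2 is (1,2) = 260 − 216 = 44.
Column 3: 55 + 41 + 63 + 49 + ? = 260, so (3,3) = 52.
From main diagonal, 260 − (53 + 50 + 52 + 54) gives (5,5) = 51.
Anti-diagonal must total 260; the given cells sum to 198, so (1,5) = 62.
Row 1: 53 + 44 + 55 + 62 + ? = 260, so (1,4) = 46.
Row 5: 42 + 58 + 49 + 51 + ? = 260, so (5,4) = 60.
Using column 4: 46 + 57 + 54 + 60 + ? → (3,4) = 260 − 217 = 43.
Column 5: 62 + 48 + 40 + 51 + ? = 260, so (3,5) = 59.

53 44 55 46 62 / 64 50 41 57 48 / 45 61 52 43 59 / 56 47 63 54 40 / 42 58 49 60 51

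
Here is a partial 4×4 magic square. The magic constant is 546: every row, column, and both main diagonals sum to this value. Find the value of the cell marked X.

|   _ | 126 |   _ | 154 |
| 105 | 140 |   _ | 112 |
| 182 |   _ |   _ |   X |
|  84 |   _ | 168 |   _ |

Row 2 needs 546; the known cells sum to 357, so (2,3) = 189.
Column 1: 105 + 182 + 84 + ? = 546, so (1,1) = 175.
Anti-diagonal must total 546; the given cells sum to 427, so (3,2) = 119.
Using row 1: 175 + 126 + 154 + ? → (1,3) = 546 − 455 = 91.
Using column 2: 126 + 140 + 119 + ? → (4,2) = 546 − 385 = 161.
Column 3: 91 + 189 + 168 + ? = 546, so (3,3) = 98.
Using main diagonal: 175 + 140 + 98 + ? → (4,4) = 546 − 413 = 133.
The remaining cell in row 3 is (3,4) = 546 − 399 = 147.

147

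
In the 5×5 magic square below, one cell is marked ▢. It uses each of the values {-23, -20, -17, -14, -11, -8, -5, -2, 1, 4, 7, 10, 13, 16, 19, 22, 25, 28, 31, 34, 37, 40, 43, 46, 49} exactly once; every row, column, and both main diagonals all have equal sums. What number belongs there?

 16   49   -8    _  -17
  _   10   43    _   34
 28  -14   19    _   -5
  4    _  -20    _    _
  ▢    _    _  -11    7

The 25 entries sum to 325, so each line sums to 325/5 = 65.
Row 1 needs 65; the known cells sum to 40, so (1,4) = 25.
Using row 3: 28 + (-14) + 19 + (-5) + ? → (3,4) = 65 − 28 = 37.
From column 3, 65 − (-8 + 43 + 19 + (-20)) gives (5,3) = 31.
From column 5, 65 − (-17 + 34 + (-5) + 7) gives (4,5) = 46.
Main diagonal: 16 + 10 + 19 + 7 + ? = 65, so (4,4) = 13.
Row 4 must total 65; the given cells sum to 43, so (4,2) = 22.
The remaining cell in column 2 is (5,2) = 65 − 67 = -2.
Column 4 needs 65; the known cells sum to 64, so (2,4) = 1.
Anti-diagonal needs 65; the known cells sum to 25, so (5,1) = 40.

40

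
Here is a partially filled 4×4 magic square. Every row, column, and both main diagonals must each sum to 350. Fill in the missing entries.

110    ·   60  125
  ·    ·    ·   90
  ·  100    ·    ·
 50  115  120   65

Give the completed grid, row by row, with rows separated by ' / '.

110 55 60 125 / 105 80 75 90 / 85 100 95 70 / 50 115 120 65

From row 1, 350 − (110 + 60 + 125) gives (1,2) = 55.
Column 2 needs 350; the known cells sum to 270, so (2,2) = 80.
Column 4 must total 350; the given cells sum to 280, so (3,4) = 70.
Main diagonal: 110 + 80 + 65 + ? = 350, so (3,3) = 95.
Anti-diagonal: 125 + 100 + 50 + ? = 350, so (2,3) = 75.
The remaining cell in row 2 is (2,1) = 350 − 245 = 105.
Row 3: 100 + 95 + 70 + ? = 350, so (3,1) = 85.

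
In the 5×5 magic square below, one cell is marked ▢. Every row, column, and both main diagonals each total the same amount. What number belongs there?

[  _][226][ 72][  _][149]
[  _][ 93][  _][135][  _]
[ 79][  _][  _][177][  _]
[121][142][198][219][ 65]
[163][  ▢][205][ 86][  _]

Row 4 is complete and sums to 745; that is the magic constant.
Column 4 must total 745; the given cells sum to 617, so (1,4) = 128.
Using anti-diagonal: 149 + 135 + 142 + 163 + ? → (3,3) = 745 − 589 = 156.
From row 1, 745 − (226 + 72 + 128 + 149) gives (1,1) = 170.
Column 1: 170 + 79 + 121 + 163 + ? = 745, so (2,1) = 212.
Column 3 needs 745; the known cells sum to 631, so (2,3) = 114.
From main diagonal, 745 − (170 + 93 + 156 + 219) gives (5,5) = 107.
Row 2: 212 + 93 + 114 + 135 + ? = 745, so (2,5) = 191.
Row 5 needs 745; the known cells sum to 561, so (5,2) = 184.

184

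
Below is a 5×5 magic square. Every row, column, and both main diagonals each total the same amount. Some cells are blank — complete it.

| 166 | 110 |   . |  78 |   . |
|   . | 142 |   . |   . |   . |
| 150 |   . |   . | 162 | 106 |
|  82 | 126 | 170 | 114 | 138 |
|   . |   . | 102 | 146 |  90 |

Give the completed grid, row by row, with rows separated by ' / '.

166 110 154 78 122 / 98 142 86 130 174 / 150 94 118 162 106 / 82 126 170 114 138 / 134 158 102 146 90

Row 4 is already complete: 82 + 126 + 170 + 114 + 138 = 630, so that is the magic constant.
Using column 4: 78 + 162 + 114 + 146 + ? → (2,4) = 630 − 500 = 130.
Main diagonal must total 630; the given cells sum to 512, so (3,3) = 118.
Using row 3: 150 + 118 + 162 + 106 + ? → (3,2) = 630 − 536 = 94.
Column 2: 110 + 142 + 94 + 126 + ? = 630, so (5,2) = 158.
From row 5, 630 − (158 + 102 + 146 + 90) gives (5,1) = 134.
The remaining cell in column 1 is (2,1) = 630 − 532 = 98.
The remaining cell in anti-diagonal is (1,5) = 630 − 508 = 122.
From row 1, 630 − (166 + 110 + 78 + 122) gives (1,3) = 154.
Column 3 must total 630; the given cells sum to 544, so (2,3) = 86.
Using column 5: 122 + 106 + 138 + 90 + ? → (2,5) = 630 − 456 = 174.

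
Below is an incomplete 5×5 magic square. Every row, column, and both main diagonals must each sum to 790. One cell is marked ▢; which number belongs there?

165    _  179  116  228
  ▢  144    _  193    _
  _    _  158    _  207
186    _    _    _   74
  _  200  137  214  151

242

From row 1, 790 − (165 + 179 + 116 + 228) gives (1,2) = 102.
From row 5, 790 − (200 + 137 + 214 + 151) gives (5,1) = 88.
Using column 5: 228 + 207 + 74 + 151 + ? → (2,5) = 790 − 660 = 130.
The remaining cell in main diagonal is (4,4) = 790 − 618 = 172.
Anti-diagonal must total 790; the given cells sum to 667, so (4,2) = 123.
Row 4: 186 + 123 + 172 + 74 + ? = 790, so (4,3) = 235.
Column 2 needs 790; the known cells sum to 569, so (3,2) = 221.
Using column 3: 179 + 158 + 235 + 137 + ? → (2,3) = 790 − 709 = 81.
From column 4, 790 − (116 + 193 + 172 + 214) gives (3,4) = 95.
Row 2 must total 790; the given cells sum to 548, so (2,1) = 242.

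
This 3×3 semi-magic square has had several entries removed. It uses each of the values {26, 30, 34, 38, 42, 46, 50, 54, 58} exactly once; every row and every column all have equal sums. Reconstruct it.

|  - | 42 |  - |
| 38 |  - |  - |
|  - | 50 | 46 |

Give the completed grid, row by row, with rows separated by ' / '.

The 9 entries sum to 378, so each line sums to 378/3 = 126.
Row 3 must total 126; the given cells sum to 96, so (3,1) = 30.
Column 1: 38 + 30 + ? = 126, so (1,1) = 58.
Column 2 needs 126; the known cells sum to 92, so (2,2) = 34.
From row 1, 126 − (58 + 42) gives (1,3) = 26.
From row 2, 126 − (38 + 34) gives (2,3) = 54.

58 42 26 / 38 34 54 / 30 50 46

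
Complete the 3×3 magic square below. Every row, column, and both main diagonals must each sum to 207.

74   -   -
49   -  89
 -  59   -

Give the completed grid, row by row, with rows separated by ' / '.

Row 2 must total 207; the given cells sum to 138, so (2,2) = 69.
Using column 1: 74 + 49 + ? → (3,1) = 207 − 123 = 84.
The remaining cell in column 2 is (1,2) = 207 − 128 = 79.
From main diagonal, 207 − (74 + 69) gives (3,3) = 64.
Anti-diagonal must total 207; the given cells sum to 153, so (1,3) = 54.

74 79 54 / 49 69 89 / 84 59 64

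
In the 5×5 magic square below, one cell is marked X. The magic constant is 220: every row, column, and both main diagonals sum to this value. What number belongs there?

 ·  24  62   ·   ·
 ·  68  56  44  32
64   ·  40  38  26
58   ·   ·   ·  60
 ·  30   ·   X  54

Row 2 must total 220; the given cells sum to 200, so (2,1) = 20.
Using row 3: 64 + 40 + 38 + 26 + ? → (3,2) = 220 − 168 = 52.
Column 2 needs 220; the known cells sum to 174, so (4,2) = 46.
The remaining cell in column 5 is (1,5) = 220 − 172 = 48.
The remaining cell in anti-diagonal is (5,1) = 220 − 178 = 42.
Column 1 must total 220; the given cells sum to 184, so (1,1) = 36.
Using main diagonal: 36 + 68 + 40 + 54 + ? → (4,4) = 220 − 198 = 22.
From row 1, 220 − (36 + 24 + 62 + 48) gives (1,4) = 50.
Row 4: 58 + 46 + 22 + 60 + ? = 220, so (4,3) = 34.
Column 3 must total 220; the given cells sum to 192, so (5,3) = 28.
The remaining cell in column 4 is (5,4) = 220 − 154 = 66.

66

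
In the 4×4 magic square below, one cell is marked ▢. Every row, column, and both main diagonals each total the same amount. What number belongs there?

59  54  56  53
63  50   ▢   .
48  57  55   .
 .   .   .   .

60

Row 1 is complete and sums to 222; that is the magic constant.
From row 3, 222 − (48 + 57 + 55) gives (3,4) = 62.
Column 1: 59 + 63 + 48 + ? = 222, so (4,1) = 52.
The remaining cell in column 2 is (4,2) = 222 − 161 = 61.
From main diagonal, 222 − (59 + 50 + 55) gives (4,4) = 58.
Anti-diagonal needs 222; the known cells sum to 162, so (2,3) = 60.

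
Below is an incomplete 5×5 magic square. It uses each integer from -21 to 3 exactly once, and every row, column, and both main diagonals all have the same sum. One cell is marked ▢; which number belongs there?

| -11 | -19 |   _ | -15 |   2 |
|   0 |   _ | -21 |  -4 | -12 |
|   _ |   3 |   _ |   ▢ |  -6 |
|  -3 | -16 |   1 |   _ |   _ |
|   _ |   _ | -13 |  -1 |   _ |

-18

The entries are -21 through 3, which sum to -225, so each line sums to -225/5 = -45.
Row 1 must total -45; the given cells sum to -43, so (1,3) = -2.
Using row 2: 0 + (-21) + (-4) + (-12) + ? → (2,2) = -45 − (-37) = -8.
Column 2 needs -45; the known cells sum to -40, so (5,2) = -5.
Using column 3: -2 + (-21) + 1 + (-13) + ? → (3,3) = -45 − (-35) = -10.
Anti-diagonal must total -45; the given cells sum to -28, so (5,1) = -17.
The remaining cell in row 5 is (5,5) = -45 − (-36) = -9.
Column 1: -11 + 0 + (-3) + (-17) + ? = -45, so (3,1) = -14.
Column 5 needs -45; the known cells sum to -25, so (4,5) = -20.
From main diagonal, -45 − (-11 + (-8) + (-10) + (-9)) gives (4,4) = -7.
The remaining cell in row 3 is (3,4) = -45 − (-27) = -18.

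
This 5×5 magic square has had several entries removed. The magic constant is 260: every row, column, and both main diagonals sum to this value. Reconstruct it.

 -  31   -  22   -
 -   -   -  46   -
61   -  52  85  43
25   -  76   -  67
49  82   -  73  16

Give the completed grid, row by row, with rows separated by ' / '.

The remaining cell in row 3 is (3,2) = 260 − 241 = 19.
From row 5, 260 − (49 + 82 + 73 + 16) gives (5,3) = 40.
The remaining cell in column 4 is (4,4) = 260 − 226 = 34.
Row 4 must total 260; the given cells sum to 202, so (4,2) = 58.
Using column 2: 31 + 19 + 58 + 82 + ? → (2,2) = 260 − 190 = 70.
The remaining cell in main diagonal is (1,1) = 260 − 172 = 88.
Anti-diagonal: 46 + 52 + 58 + 49 + ? = 260, so (1,5) = 55.
From row 1, 260 − (88 + 31 + 22 + 55) gives (1,3) = 64.
Column 1 must total 260; the given cells sum to 223, so (2,1) = 37.
The remaining cell in column 3 is (2,3) = 260 − 232 = 28.
From column 5, 260 − (55 + 43 + 67 + 16) gives (2,5) = 79.

88 31 64 22 55 / 37 70 28 46 79 / 61 19 52 85 43 / 25 58 76 34 67 / 49 82 40 73 16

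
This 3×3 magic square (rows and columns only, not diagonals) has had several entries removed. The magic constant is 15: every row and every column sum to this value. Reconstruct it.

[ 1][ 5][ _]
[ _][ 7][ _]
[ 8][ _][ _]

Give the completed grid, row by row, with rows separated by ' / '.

1 5 9 / 6 7 2 / 8 3 4

Using row 1: 1 + 5 + ? → (1,3) = 15 − 6 = 9.
Column 1: 1 + 8 + ? = 15, so (2,1) = 6.
Column 2: 5 + 7 + ? = 15, so (3,2) = 3.
Row 2: 6 + 7 + ? = 15, so (2,3) = 2.
Row 3 needs 15; the known cells sum to 11, so (3,3) = 4.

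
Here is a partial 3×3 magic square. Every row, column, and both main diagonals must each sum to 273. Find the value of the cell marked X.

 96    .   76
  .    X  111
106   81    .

91

Row 1 needs 273; the known cells sum to 172, so (1,2) = 101.
Using row 3: 106 + 81 + ? → (3,3) = 273 − 187 = 86.
Using column 1: 96 + 106 + ? → (2,1) = 273 − 202 = 71.
Column 2 must total 273; the given cells sum to 182, so (2,2) = 91.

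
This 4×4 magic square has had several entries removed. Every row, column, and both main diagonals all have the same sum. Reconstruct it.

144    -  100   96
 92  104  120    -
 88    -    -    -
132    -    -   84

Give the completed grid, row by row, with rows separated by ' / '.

Column 1 is already complete: 144 + 92 + 88 + 132 = 456, so that is the magic constant.
Row 1: 144 + 100 + 96 + ? = 456, so (1,2) = 116.
Row 2 must total 456; the given cells sum to 316, so (2,4) = 140.
From column 4, 456 − (96 + 140 + 84) gives (3,4) = 136.
From main diagonal, 456 − (144 + 104 + 84) gives (3,3) = 124.
Using anti-diagonal: 96 + 120 + 132 + ? → (3,2) = 456 − 348 = 108.
The remaining cell in column 2 is (4,2) = 456 − 328 = 128.
Using column 3: 100 + 120 + 124 + ? → (4,3) = 456 − 344 = 112.

144 116 100 96 / 92 104 120 140 / 88 108 124 136 / 132 128 112 84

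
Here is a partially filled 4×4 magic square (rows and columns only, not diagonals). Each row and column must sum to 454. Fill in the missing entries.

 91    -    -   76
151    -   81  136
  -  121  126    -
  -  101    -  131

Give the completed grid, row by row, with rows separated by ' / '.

91 146 141 76 / 151 86 81 136 / 96 121 126 111 / 116 101 106 131

Row 2 must total 454; the given cells sum to 368, so (2,2) = 86.
Column 2: 86 + 121 + 101 + ? = 454, so (1,2) = 146.
The remaining cell in column 4 is (3,4) = 454 − 343 = 111.
The remaining cell in row 1 is (1,3) = 454 − 313 = 141.
The remaining cell in row 3 is (3,1) = 454 − 358 = 96.
Column 1 must total 454; the given cells sum to 338, so (4,1) = 116.
The remaining cell in column 3 is (4,3) = 454 − 348 = 106.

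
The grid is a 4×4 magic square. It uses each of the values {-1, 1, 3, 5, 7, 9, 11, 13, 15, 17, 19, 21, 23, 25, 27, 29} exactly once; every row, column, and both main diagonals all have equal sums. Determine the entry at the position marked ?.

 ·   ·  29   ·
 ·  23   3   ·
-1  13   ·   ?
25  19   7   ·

The 16 entries sum to 224, so each line sums to 224/4 = 56.
Row 4 needs 56; the known cells sum to 51, so (4,4) = 5.
Using column 2: 23 + 13 + 19 + ? → (1,2) = 56 − 55 = 1.
Column 3 must total 56; the given cells sum to 39, so (3,3) = 17.
From main diagonal, 56 − (23 + 17 + 5) gives (1,1) = 11.
Using anti-diagonal: 3 + 13 + 25 + ? → (1,4) = 56 − 41 = 15.
Row 3: -1 + 13 + 17 + ? = 56, so (3,4) = 27.

27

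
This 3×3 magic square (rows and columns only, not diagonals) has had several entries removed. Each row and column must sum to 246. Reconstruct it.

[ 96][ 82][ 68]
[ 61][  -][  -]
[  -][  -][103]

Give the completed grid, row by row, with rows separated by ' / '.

Column 1 must total 246; the given cells sum to 157, so (3,1) = 89.
Using column 3: 68 + 103 + ? → (2,3) = 246 − 171 = 75.
Row 2 needs 246; the known cells sum to 136, so (2,2) = 110.
Row 3 needs 246; the known cells sum to 192, so (3,2) = 54.

96 82 68 / 61 110 75 / 89 54 103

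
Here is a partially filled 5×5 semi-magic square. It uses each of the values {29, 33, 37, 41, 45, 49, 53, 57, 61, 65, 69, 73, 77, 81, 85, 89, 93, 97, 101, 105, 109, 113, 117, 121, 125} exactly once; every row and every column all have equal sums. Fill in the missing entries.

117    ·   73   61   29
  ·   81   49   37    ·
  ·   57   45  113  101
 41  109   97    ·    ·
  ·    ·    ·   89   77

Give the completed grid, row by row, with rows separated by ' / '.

The 25 entries sum to 1925, so each line sums to 1925/5 = 385.
Row 1 needs 385; the known cells sum to 280, so (1,2) = 105.
From row 3, 385 − (57 + 45 + 113 + 101) gives (3,1) = 69.
Column 2 must total 385; the given cells sum to 352, so (5,2) = 33.
Using column 3: 73 + 49 + 45 + 97 + ? → (5,3) = 385 − 264 = 121.
From column 4, 385 − (61 + 37 + 113 + 89) gives (4,4) = 85.
The remaining cell in row 4 is (4,5) = 385 − 332 = 53.
Using row 5: 33 + 121 + 89 + 77 + ? → (5,1) = 385 − 320 = 65.
Using column 1: 117 + 69 + 41 + 65 + ? → (2,1) = 385 − 292 = 93.
Column 5 needs 385; the known cells sum to 260, so (2,5) = 125.

117 105 73 61 29 / 93 81 49 37 125 / 69 57 45 113 101 / 41 109 97 85 53 / 65 33 121 89 77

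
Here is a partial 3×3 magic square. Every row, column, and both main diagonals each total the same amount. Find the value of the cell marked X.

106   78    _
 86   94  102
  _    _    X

82

Row 2 is complete and sums to 282; that is the magic constant.
From row 1, 282 − (106 + 78) gives (1,3) = 98.
From column 1, 282 − (106 + 86) gives (3,1) = 90.
Column 2 must total 282; the given cells sum to 172, so (3,2) = 110.
The remaining cell in column 3 is (3,3) = 282 − 200 = 82.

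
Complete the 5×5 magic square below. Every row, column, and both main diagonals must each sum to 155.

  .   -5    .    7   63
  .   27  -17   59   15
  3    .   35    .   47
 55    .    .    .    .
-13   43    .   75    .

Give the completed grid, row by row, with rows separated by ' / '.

39 -5 51 7 63 / 71 27 -17 59 15 / 3 79 35 -9 47 / 55 11 67 23 -1 / -13 43 19 75 31

Row 2: 27 + (-17) + 59 + 15 + ? = 155, so (2,1) = 71.
The remaining cell in column 1 is (1,1) = 155 − 116 = 39.
The remaining cell in anti-diagonal is (4,2) = 155 − 144 = 11.
Row 1 must total 155; the given cells sum to 104, so (1,3) = 51.
Column 2 needs 155; the known cells sum to 76, so (3,2) = 79.
Row 3 needs 155; the known cells sum to 164, so (3,4) = -9.
The remaining cell in column 4 is (4,4) = 155 − 132 = 23.
Main diagonal needs 155; the known cells sum to 124, so (5,5) = 31.
Row 5 needs 155; the known cells sum to 136, so (5,3) = 19.
From column 3, 155 − (51 + (-17) + 35 + 19) gives (4,3) = 67.
The remaining cell in column 5 is (4,5) = 155 − 156 = -1.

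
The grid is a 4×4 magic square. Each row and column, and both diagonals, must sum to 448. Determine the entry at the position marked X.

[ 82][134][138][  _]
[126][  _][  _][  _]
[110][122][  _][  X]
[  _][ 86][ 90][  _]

Using row 1: 82 + 134 + 138 + ? → (1,4) = 448 − 354 = 94.
Column 1 must total 448; the given cells sum to 318, so (4,1) = 130.
Column 2: 134 + 122 + 86 + ? = 448, so (2,2) = 106.
From anti-diagonal, 448 − (94 + 122 + 130) gives (2,3) = 102.
From row 2, 448 − (126 + 106 + 102) gives (2,4) = 114.
The remaining cell in row 4 is (4,4) = 448 − 306 = 142.
Column 3: 138 + 102 + 90 + ? = 448, so (3,3) = 118.
The remaining cell in column 4 is (3,4) = 448 − 350 = 98.

98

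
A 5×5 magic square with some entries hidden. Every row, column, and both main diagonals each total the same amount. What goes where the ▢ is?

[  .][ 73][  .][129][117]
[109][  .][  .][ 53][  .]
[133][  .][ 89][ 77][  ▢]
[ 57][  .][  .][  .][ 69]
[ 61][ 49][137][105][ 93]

Row 5 is complete and sums to 445; that is the magic constant.
Column 1 must total 445; the given cells sum to 360, so (1,1) = 85.
From column 4, 445 − (129 + 53 + 77 + 105) gives (4,4) = 81.
Main diagonal needs 445; the known cells sum to 348, so (2,2) = 97.
Anti-diagonal needs 445; the known cells sum to 320, so (4,2) = 125.
Row 1: 85 + 73 + 129 + 117 + ? = 445, so (1,3) = 41.
Row 4 must total 445; the given cells sum to 332, so (4,3) = 113.
Column 2: 73 + 97 + 125 + 49 + ? = 445, so (3,2) = 101.
Using column 3: 41 + 89 + 113 + 137 + ? → (2,3) = 445 − 380 = 65.
Row 2: 109 + 97 + 65 + 53 + ? = 445, so (2,5) = 121.
Row 3: 133 + 101 + 89 + 77 + ? = 445, so (3,5) = 45.

45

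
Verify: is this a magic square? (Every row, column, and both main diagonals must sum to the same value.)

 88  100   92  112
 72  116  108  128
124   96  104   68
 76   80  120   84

No — row 2 sums to 424 but row 3 sums to 392.

Row 1: 88 + 100 + 92 + 112 = 392.
Row 2: 72 + 116 + 108 + 128 = 424.
Row 3: 124 + 96 + 104 + 68 = 392.
Row 4: 76 + 80 + 120 + 84 = 360.
Column 1: 88 + 72 + 124 + 76 = 360.
Column 2: 100 + 116 + 96 + 80 = 392.
Column 3: 92 + 108 + 104 + 120 = 424.
Column 4: 112 + 128 + 68 + 84 = 392.
Main diagonal: 88 + 116 + 104 + 84 = 392.
Anti-diagonal: 112 + 108 + 96 + 76 = 392.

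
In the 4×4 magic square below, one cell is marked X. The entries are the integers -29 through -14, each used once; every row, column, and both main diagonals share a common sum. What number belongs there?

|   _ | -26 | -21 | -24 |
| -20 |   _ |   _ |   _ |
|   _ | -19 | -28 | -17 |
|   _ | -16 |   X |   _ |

-23

The entries are -29 through -14, which sum to -344, so each line sums to -344/4 = -86.
The remaining cell in row 1 is (1,1) = -86 − (-71) = -15.
Row 3 must total -86; the given cells sum to -64, so (3,1) = -22.
The remaining cell in column 1 is (4,1) = -86 − (-57) = -29.
From column 2, -86 − (-26 + (-19) + (-16)) gives (2,2) = -25.
The remaining cell in main diagonal is (4,4) = -86 − (-68) = -18.
The remaining cell in anti-diagonal is (2,3) = -86 − (-72) = -14.
From row 2, -86 − (-20 + (-25) + (-14)) gives (2,4) = -27.
Row 4 must total -86; the given cells sum to -63, so (4,3) = -23.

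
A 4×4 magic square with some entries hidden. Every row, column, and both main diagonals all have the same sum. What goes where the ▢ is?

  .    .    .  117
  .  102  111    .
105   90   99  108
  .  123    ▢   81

Row 3 is complete and sums to 402; that is the magic constant.
Column 2: 102 + 90 + 123 + ? = 402, so (1,2) = 87.
Column 4 must total 402; the given cells sum to 306, so (2,4) = 96.
The remaining cell in main diagonal is (1,1) = 402 − 282 = 120.
The remaining cell in anti-diagonal is (4,1) = 402 − 318 = 84.
Row 1: 120 + 87 + 117 + ? = 402, so (1,3) = 78.
From row 2, 402 − (102 + 111 + 96) gives (2,1) = 93.
Using row 4: 84 + 123 + 81 + ? → (4,3) = 402 − 288 = 114.

114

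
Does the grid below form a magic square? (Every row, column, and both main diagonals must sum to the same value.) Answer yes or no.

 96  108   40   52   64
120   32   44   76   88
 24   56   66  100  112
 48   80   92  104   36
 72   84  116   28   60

Row 1: 96 + 108 + 40 + 52 + 64 = 360.
Row 2: 120 + 32 + 44 + 76 + 88 = 360.
Row 3: 24 + 56 + 66 + 100 + 112 = 358.
Row 4: 48 + 80 + 92 + 104 + 36 = 360.
Row 5: 72 + 84 + 116 + 28 + 60 = 360.
Column 1: 96 + 120 + 24 + 48 + 72 = 360.
Column 2: 108 + 32 + 56 + 80 + 84 = 360.
Column 3: 40 + 44 + 66 + 92 + 116 = 358.
Column 4: 52 + 76 + 100 + 104 + 28 = 360.
Column 5: 64 + 88 + 112 + 36 + 60 = 360.
Main diagonal: 96 + 32 + 66 + 104 + 60 = 358.
Anti-diagonal: 64 + 76 + 66 + 80 + 72 = 358.

No — anti-diagonal sums to 358 but row 1 sums to 360.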